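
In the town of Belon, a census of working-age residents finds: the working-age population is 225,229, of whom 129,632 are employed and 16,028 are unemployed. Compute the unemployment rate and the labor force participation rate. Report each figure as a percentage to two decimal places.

Unemployment rate ≈ 11.00%; labor force participation rate ≈ 64.67%.

Labor force = employed + unemployed = 129,632 + 16,028 = 145,660.
Unemployment rate = 16,028 / 145,660 = 11.00%.
Labor force participation rate = 145,660 / 225,229 = 64.67%.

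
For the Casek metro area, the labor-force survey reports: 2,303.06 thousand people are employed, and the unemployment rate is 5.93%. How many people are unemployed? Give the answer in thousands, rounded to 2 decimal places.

Let U be the number unemployed. The labor force is E + U, and U/(E+U) = 0.0593.
So U = 0.0593 × 2,303.06 / (1 − 0.0593) = 136.5715 / 0.9407 ≈ 145.18 thousand.

About 145.18 thousand are unemployed.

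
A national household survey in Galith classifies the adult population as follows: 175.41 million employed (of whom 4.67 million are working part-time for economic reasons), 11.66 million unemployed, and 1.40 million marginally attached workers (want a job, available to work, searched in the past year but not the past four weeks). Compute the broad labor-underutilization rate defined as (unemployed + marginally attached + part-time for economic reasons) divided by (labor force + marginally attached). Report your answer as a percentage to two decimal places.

Labor force = 175.41 + 11.66 = 187.07 million.
Numerator = 11.66 + 1.40 + 4.67 = 17.73 million.
Denominator = 187.07 + 1.40 = 188.47 million.
Broad rate = 17.73 / 188.47 = 9.41%.

Broad underutilization rate ≈ 9.41%.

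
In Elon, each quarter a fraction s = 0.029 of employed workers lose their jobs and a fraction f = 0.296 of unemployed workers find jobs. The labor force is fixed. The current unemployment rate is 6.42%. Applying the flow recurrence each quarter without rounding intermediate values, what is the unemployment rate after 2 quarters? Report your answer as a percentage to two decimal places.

With a fixed labor force, u_{t+1} = u_t + s·(1−u_t) − f·u_t = u_t·(1−s−f) + s.
Here 1−s−f = 0.675 and s = 0.029.
u_1 = 0.064200 × 0.675 + 0.029 = 0.072335.
u_2 = 0.072335 × 0.675 + 0.029 = 0.077826.

Unemployment rate after two quarters ≈ 7.78%.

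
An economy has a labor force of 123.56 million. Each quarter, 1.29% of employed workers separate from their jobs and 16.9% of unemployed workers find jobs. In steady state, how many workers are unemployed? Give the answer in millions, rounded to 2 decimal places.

About 8.76 million are unemployed in steady state.

Steady-state unemployment rate u* = s/(s+f) = 1.29/(1.29+16.9) = 0.070918.
Unemployed = u* × labor force = 0.070918 × 123.56 ≈ 8.76 million.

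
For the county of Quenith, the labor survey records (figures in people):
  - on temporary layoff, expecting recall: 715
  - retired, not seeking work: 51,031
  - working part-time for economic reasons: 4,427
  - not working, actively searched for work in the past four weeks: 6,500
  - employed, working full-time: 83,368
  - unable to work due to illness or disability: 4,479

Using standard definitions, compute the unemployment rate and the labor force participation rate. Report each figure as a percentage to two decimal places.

Employed = 4,427 + 83,368 = 87,795 (anyone who worked, including part-time for economic reasons, counts as employed).
Unemployed = 715 + 6,500 = 7,215 (jobless and actively searching, or on temporary layoff).
Labor force = 87,795 + 7,215 = 95,010.
Not in labor force = 51,031 + 4,479 = 55,510 (those not working and not actively searching are outside the labor force).
Civilian working-age population = 95,010 + 55,510 = 150,520.
Unemployment rate = 7,215 / 95,010 = 7.59%.
Labor force participation rate = 95,010 / 150,520 = 63.12%.

Unemployment rate ≈ 7.59%; labor force participation rate ≈ 63.12%.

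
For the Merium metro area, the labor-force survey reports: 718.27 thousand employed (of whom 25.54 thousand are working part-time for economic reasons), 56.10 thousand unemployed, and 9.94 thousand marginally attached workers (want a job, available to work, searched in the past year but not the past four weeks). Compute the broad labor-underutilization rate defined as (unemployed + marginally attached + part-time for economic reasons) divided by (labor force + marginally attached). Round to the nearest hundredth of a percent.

Labor force = 718.27 + 56.10 = 774.37 thousand.
Numerator = 56.10 + 9.94 + 25.54 = 91.58 thousand.
Denominator = 774.37 + 9.94 = 784.31 thousand.
Broad rate = 91.58 / 784.31 = 11.68%.

Broad underutilization rate ≈ 11.68%.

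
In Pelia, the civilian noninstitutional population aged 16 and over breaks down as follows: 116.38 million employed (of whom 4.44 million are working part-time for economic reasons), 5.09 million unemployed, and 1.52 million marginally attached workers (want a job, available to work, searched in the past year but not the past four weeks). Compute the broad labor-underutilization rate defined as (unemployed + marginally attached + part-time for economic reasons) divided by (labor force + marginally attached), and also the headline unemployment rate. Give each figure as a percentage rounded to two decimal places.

Broad underutilization rate ≈ 8.98%; headline unemployment rate ≈ 4.19%.

Labor force = 116.38 + 5.09 = 121.47 million.
Numerator = 5.09 + 1.52 + 4.44 = 11.05 million.
Denominator = 121.47 + 1.52 = 122.99 million.
Broad rate = 11.05 / 122.99 = 8.98%.
Headline unemployment rate = 5.09 / 121.47 = 4.19%.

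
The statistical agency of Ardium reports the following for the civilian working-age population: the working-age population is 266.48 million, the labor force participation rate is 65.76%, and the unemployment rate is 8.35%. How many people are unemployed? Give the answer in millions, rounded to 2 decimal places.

Labor force = 0.6576 × 266.48 = 175.24 million.
Unemployed = 0.0835 × 175.24 ≈ 14.63 million.

About 14.63 million are unemployed.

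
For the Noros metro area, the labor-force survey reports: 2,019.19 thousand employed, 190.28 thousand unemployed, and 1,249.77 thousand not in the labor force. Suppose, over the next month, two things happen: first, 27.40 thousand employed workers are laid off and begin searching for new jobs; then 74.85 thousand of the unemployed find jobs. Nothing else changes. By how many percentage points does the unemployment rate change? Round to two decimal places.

The unemployment rate changes by −2.15 percentage points.

Initially, labor force = 2,019.19 + 190.28 = 2,209.47 thousand, so u = 190.28/2,209.47 = 8.61%.
After the first change, employed falls and unemployed rises by 27.40; labor force unchanged → E = 1,991.79, U = 217.68, labor force = 2,209.47 thousand.
After the second change, unemployed falls and employed rises by 74.85; labor force unchanged → E = 2,066.64, U = 142.83, labor force = 2,209.47 thousand.
New unemployment rate = 142.83 / 2,209.47 = 6.46%.
Change = 6.46% − 8.61% = −2.15 percentage points.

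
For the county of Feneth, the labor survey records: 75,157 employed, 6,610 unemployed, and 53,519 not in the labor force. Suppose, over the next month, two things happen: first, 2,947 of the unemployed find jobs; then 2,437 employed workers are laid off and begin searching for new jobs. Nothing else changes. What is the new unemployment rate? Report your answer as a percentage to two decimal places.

New unemployment rate ≈ 7.46%.

Initially, labor force = 75,157 + 6,610 = 81,767, so u = 6,610/81,767 = 8.08%.
After the first change, unemployed falls and employed rises by 2,947; labor force unchanged → E = 78,104, U = 3,663, labor force = 81,767.
After the second change, employed falls and unemployed rises by 2,437; labor force unchanged → E = 75,667, U = 6,100, labor force = 81,767.
New unemployment rate = 6,100 / 81,767 = 7.46%.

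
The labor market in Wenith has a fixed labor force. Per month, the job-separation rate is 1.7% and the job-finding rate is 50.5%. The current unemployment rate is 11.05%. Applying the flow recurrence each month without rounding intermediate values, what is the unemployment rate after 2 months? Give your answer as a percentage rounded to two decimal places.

With a fixed labor force, u_{t+1} = u_t + s·(1−u_t) − f·u_t = u_t·(1−s−f) + s.
Here 1−s−f = 0.478 and s = 0.017.
u_1 = 0.110500 × 0.478 + 0.017 = 0.069819.
u_2 = 0.069819 × 0.478 + 0.017 = 0.050373.

Unemployment rate after two months ≈ 5.04%.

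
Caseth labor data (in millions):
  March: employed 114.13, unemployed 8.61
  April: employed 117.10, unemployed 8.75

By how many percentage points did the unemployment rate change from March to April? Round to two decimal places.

March: labor force = 114.13 + 8.61 = 122.74; u = 8.61/122.74 = 7.01%.
April: labor force = 117.10 + 8.75 = 125.85; u = 8.75/125.85 = 6.95%.
Change = 6.95% − 7.01% = −0.06 pp.

The unemployment rate changed by −0.06 percentage points.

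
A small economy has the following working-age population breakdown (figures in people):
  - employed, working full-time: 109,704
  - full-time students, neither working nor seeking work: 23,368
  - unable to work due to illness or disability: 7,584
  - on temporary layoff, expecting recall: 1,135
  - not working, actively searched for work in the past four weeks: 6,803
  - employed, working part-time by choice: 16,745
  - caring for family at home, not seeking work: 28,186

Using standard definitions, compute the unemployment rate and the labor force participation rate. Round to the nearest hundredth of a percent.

Unemployment rate ≈ 5.91%; labor force participation rate ≈ 69.44%.

Employed = 109,704 + 16,745 = 126,449.
Unemployed = 1,135 + 6,803 = 7,938 (jobless and actively searching, or on temporary layoff).
Labor force = 126,449 + 7,938 = 134,387.
Not in labor force = 23,368 + 7,584 + 28,186 = 59,138 (those not working and not actively searching are outside the labor force).
Civilian working-age population = 134,387 + 59,138 = 193,525.
Unemployment rate = 7,938 / 134,387 = 5.91%.
Labor force participation rate = 134,387 / 193,525 = 69.44%.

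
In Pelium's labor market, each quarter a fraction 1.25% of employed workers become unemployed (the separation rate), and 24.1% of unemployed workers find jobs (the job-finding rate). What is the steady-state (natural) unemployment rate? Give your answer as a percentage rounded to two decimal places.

Steady-state unemployment rate ≈ 4.93%.

At steady state the flows balance: s·E = f·U, so U/(E+U) = s/(s+f).
u* = 1.25 / (1.25 + 24.1) = 1.25 / 25.35 = 4.93%.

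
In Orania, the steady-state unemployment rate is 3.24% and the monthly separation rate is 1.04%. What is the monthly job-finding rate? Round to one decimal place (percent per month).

Job-finding rate ≈ 31.1% per month.

From u* = s/(s+f): f = s·(1−u)/u.
f = 1.04 × (1 − 0.0324) / 0.0324 = 1.0063 / 0.0324 ≈ 31.1% per month.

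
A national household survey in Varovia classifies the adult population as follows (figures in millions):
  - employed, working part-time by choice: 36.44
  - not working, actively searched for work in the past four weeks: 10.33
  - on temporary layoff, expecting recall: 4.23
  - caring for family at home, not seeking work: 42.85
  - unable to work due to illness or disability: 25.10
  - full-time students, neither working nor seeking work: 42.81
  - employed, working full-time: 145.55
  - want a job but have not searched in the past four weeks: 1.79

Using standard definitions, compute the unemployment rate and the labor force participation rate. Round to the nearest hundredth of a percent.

Unemployment rate ≈ 7.41%; labor force participation rate ≈ 63.59%.

Employed = 36.44 + 145.55 = 181.99 million.
Unemployed = 10.33 + 4.23 = 14.56 million (jobless and actively searching, or on temporary layoff).
Labor force = 181.99 + 14.56 = 196.55 million.
Not in labor force = 42.85 + 25.10 + 42.81 + 1.79 = 112.55 million (those not working and not actively searching are outside the labor force — including those who want a job but have given up searching).
Civilian working-age population = 196.55 + 112.55 = 309.10 million.
Unemployment rate = 14.56 / 196.55 = 7.41%.
Labor force participation rate = 196.55 / 309.10 = 63.59%.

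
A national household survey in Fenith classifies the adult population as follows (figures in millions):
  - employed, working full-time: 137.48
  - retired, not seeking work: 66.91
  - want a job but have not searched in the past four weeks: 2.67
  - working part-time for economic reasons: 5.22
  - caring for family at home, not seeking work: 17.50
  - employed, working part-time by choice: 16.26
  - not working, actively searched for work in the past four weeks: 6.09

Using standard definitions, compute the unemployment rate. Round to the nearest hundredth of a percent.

Unemployment rate ≈ 3.69%.

Employed = 137.48 + 5.22 + 16.26 = 158.96 million (anyone who worked, including part-time for economic reasons, counts as employed).
Unemployed = 6.09 million.
Labor force = 158.96 + 6.09 = 165.05 million.
Unemployment rate = 6.09 / 165.05 = 3.69%.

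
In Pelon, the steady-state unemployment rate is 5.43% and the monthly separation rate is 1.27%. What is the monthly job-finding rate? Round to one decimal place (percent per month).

Job-finding rate ≈ 22.1% per month.

From u* = s/(s+f): f = s·(1−u)/u.
f = 1.27 × (1 − 0.0543) / 0.0543 = 1.2010 / 0.0543 ≈ 22.1% per month.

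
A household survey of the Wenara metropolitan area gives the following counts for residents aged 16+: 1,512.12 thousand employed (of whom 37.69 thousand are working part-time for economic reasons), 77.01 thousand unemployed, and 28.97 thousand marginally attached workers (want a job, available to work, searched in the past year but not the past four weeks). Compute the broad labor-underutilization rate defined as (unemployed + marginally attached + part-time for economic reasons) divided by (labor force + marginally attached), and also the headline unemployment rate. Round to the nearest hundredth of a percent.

Broad underutilization rate ≈ 8.88%; headline unemployment rate ≈ 4.85%.

Labor force = 1,512.12 + 77.01 = 1,589.13 thousand.
Numerator = 77.01 + 28.97 + 37.69 = 143.67 thousand.
Denominator = 1,589.13 + 28.97 = 1,618.10 thousand.
Broad rate = 143.67 / 1,618.10 = 8.88%.
Headline unemployment rate = 77.01 / 1,589.13 = 4.85%.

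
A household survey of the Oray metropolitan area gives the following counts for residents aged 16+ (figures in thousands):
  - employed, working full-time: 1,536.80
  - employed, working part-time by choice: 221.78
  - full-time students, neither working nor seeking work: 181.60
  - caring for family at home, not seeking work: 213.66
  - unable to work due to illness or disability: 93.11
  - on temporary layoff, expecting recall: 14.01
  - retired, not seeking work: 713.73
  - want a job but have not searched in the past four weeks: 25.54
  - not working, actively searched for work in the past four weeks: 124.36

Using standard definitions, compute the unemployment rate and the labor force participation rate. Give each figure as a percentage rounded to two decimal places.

Employed = 1,536.80 + 221.78 = 1,758.58 thousand.
Unemployed = 14.01 + 124.36 = 138.37 thousand (jobless and actively searching, or on temporary layoff).
Labor force = 1,758.58 + 138.37 = 1,896.95 thousand.
Not in labor force = 181.60 + 213.66 + 93.11 + 713.73 + 25.54 = 1,227.64 thousand (those not working and not actively searching are outside the labor force — including those who want a job but have given up searching).
Civilian working-age population = 1,896.95 + 1,227.64 = 3,124.59 thousand.
Unemployment rate = 138.37 / 1,896.95 = 7.29%.
Labor force participation rate = 1,896.95 / 3,124.59 = 60.71%.

Unemployment rate ≈ 7.29%; labor force participation rate ≈ 60.71%.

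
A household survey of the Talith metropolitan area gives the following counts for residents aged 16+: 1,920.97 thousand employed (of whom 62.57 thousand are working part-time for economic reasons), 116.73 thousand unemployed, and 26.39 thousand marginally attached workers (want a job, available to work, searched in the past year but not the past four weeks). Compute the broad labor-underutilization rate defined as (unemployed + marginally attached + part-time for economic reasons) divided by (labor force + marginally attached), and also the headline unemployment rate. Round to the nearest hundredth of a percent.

Labor force = 1,920.97 + 116.73 = 2,037.70 thousand.
Numerator = 116.73 + 26.39 + 62.57 = 205.69 thousand.
Denominator = 2,037.70 + 26.39 = 2,064.09 thousand.
Broad rate = 205.69 / 2,064.09 = 9.97%.
Headline unemployment rate = 116.73 / 2,037.70 = 5.73%.

Broad underutilization rate ≈ 9.97%; headline unemployment rate ≈ 5.73%.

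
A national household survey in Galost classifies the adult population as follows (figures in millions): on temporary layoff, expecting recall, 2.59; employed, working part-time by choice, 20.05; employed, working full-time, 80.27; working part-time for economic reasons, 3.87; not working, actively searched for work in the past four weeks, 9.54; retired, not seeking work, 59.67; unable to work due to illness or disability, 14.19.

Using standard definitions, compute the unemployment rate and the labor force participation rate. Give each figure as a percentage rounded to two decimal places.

Unemployment rate ≈ 10.43%; labor force participation rate ≈ 61.16%.

Employed = 20.05 + 80.27 + 3.87 = 104.19 million (anyone who worked, including part-time for economic reasons, counts as employed).
Unemployed = 2.59 + 9.54 = 12.13 million (jobless and actively searching, or on temporary layoff).
Labor force = 104.19 + 12.13 = 116.32 million.
Not in labor force = 59.67 + 14.19 = 73.86 million (those not working and not actively searching are outside the labor force).
Civilian working-age population = 116.32 + 73.86 = 190.18 million.
Unemployment rate = 12.13 / 116.32 = 10.43%.
Labor force participation rate = 116.32 / 190.18 = 61.16%.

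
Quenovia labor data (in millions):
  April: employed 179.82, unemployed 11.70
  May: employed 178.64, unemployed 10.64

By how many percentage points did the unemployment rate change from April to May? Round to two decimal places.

The unemployment rate changed by −0.49 percentage points.

April: labor force = 179.82 + 11.70 = 191.52; u = 11.70/191.52 = 6.11%.
May: labor force = 178.64 + 10.64 = 189.28; u = 10.64/189.28 = 5.62%.
Change = 5.62% − 6.11% = −0.49 pp.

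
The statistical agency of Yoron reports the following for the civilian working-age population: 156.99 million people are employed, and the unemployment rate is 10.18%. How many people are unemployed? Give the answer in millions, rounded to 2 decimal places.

About 17.79 million are unemployed.

Let U be the number unemployed. The labor force is E + U, and U/(E+U) = 0.1018.
So U = 0.1018 × 156.99 / (1 − 0.1018) = 15.9816 / 0.8982 ≈ 17.79 million.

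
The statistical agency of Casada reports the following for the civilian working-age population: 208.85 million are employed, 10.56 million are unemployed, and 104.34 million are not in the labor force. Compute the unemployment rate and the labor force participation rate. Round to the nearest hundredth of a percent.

Unemployment rate ≈ 4.81%; labor force participation rate ≈ 67.77%.

Labor force = employed + unemployed = 208.85 + 10.56 = 219.41 million.
Working-age population = 219.41 + 104.34 = 323.75 million.
Unemployment rate = 10.56 / 219.41 = 4.81%.
Labor force participation rate = 219.41 / 323.75 = 67.77%.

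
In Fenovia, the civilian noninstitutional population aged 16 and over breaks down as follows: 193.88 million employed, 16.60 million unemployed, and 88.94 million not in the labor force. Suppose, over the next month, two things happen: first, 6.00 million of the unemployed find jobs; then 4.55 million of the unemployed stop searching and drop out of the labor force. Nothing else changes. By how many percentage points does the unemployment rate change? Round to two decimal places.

Initially, labor force = 193.88 + 16.60 = 210.48 million, so u = 16.60/210.48 = 7.89%.
After the first change, unemployed falls and employed rises by 6.00; labor force unchanged → E = 199.88, U = 10.60, labor force = 210.48 million.
After the second change, unemployed and labor force both fall by 4.55 → E = 199.88, U = 6.05, labor force = 205.93 million.
New unemployment rate = 6.05 / 205.93 = 2.94%.
Change = 2.94% − 7.89% = −4.95 percentage points.

The unemployment rate changes by −4.95 percentage points.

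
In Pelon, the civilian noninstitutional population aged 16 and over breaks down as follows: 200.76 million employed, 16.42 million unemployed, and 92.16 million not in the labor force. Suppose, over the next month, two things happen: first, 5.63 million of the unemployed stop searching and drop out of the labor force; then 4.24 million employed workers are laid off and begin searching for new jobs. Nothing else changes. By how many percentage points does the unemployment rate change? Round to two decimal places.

Initially, labor force = 200.76 + 16.42 = 217.18 million, so u = 16.42/217.18 = 7.56%.
After the first change, unemployed and labor force both fall by 5.63 → E = 200.76, U = 10.79, labor force = 211.55 million.
After the second change, employed falls and unemployed rises by 4.24; labor force unchanged → E = 196.52, U = 15.03, labor force = 211.55 million.
New unemployment rate = 15.03 / 211.55 = 7.10%.
Change = 7.10% − 7.56% = −0.46 percentage points.

The unemployment rate changes by −0.46 percentage points.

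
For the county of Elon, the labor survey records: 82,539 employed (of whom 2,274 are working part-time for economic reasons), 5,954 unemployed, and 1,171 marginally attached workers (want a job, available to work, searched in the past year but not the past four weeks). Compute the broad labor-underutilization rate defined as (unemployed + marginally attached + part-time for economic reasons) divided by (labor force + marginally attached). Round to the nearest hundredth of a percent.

Broad underutilization rate ≈ 10.48%.

Labor force = 82,539 + 5,954 = 88,493.
Numerator = 5,954 + 1,171 + 2,274 = 9,399.
Denominator = 88,493 + 1,171 = 89,664.
Broad rate = 9,399 / 89,664 = 10.48%.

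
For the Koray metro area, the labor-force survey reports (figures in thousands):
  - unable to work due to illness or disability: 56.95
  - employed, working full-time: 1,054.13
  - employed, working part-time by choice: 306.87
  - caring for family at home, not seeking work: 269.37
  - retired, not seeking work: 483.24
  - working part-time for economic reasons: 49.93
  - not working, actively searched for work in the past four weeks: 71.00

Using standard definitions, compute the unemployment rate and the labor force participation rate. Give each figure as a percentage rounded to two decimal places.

Employed = 1,054.13 + 306.87 + 49.93 = 1,410.93 thousand (anyone who worked, including part-time for economic reasons, counts as employed).
Unemployed = 71.00 thousand.
Labor force = 1,410.93 + 71.00 = 1,481.93 thousand.
Not in labor force = 56.95 + 269.37 + 483.24 = 809.56 thousand (those not working and not actively searching are outside the labor force).
Civilian working-age population = 1,481.93 + 809.56 = 2,291.49 thousand.
Unemployment rate = 71.00 / 1,481.93 = 4.79%.
Labor force participation rate = 1,481.93 / 2,291.49 = 64.67%.

Unemployment rate ≈ 4.79%; labor force participation rate ≈ 64.67%.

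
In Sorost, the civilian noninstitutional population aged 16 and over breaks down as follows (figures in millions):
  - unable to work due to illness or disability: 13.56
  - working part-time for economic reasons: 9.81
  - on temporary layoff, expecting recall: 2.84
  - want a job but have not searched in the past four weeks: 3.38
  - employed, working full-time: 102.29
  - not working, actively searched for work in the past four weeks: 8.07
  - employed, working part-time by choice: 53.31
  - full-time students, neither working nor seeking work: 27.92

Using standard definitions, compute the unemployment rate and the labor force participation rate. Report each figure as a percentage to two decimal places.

Unemployment rate ≈ 6.19%; labor force participation rate ≈ 79.72%.

Employed = 9.81 + 102.29 + 53.31 = 165.41 million (anyone who worked, including part-time for economic reasons, counts as employed).
Unemployed = 2.84 + 8.07 = 10.91 million (jobless and actively searching, or on temporary layoff).
Labor force = 165.41 + 10.91 = 176.32 million.
Not in labor force = 13.56 + 3.38 + 27.92 = 44.86 million (those not working and not actively searching are outside the labor force — including those who want a job but have given up searching).
Civilian working-age population = 176.32 + 44.86 = 221.18 million.
Unemployment rate = 10.91 / 176.32 = 6.19%.
Labor force participation rate = 176.32 / 221.18 = 79.72%.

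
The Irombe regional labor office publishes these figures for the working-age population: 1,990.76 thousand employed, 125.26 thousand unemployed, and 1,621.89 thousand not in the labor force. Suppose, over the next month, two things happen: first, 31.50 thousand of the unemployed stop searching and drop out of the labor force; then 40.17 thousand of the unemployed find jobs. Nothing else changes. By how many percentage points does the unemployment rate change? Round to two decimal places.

The unemployment rate changes by −3.35 percentage points.

Initially, labor force = 1,990.76 + 125.26 = 2,116.02 thousand, so u = 125.26/2,116.02 = 5.92%.
After the first change, unemployed and labor force both fall by 31.50 → E = 1,990.76, U = 93.76, labor force = 2,084.52 thousand.
After the second change, unemployed falls and employed rises by 40.17; labor force unchanged → E = 2,030.93, U = 53.59, labor force = 2,084.52 thousand.
New unemployment rate = 53.59 / 2,084.52 = 2.57%.
Change = 2.57% − 5.92% = −3.35 percentage points.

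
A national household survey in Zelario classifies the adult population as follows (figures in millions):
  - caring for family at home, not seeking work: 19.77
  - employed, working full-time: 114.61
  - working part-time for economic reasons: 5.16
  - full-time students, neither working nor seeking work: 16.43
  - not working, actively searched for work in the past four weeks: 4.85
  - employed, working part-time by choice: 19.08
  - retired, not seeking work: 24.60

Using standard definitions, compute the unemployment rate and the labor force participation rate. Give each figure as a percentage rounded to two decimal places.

Employed = 114.61 + 5.16 + 19.08 = 138.85 million (anyone who worked, including part-time for economic reasons, counts as employed).
Unemployed = 4.85 million.
Labor force = 138.85 + 4.85 = 143.70 million.
Not in labor force = 19.77 + 16.43 + 24.60 = 60.80 million (those not working and not actively searching are outside the labor force).
Civilian working-age population = 143.70 + 60.80 = 204.50 million.
Unemployment rate = 4.85 / 143.70 = 3.38%.
Labor force participation rate = 143.70 / 204.50 = 70.27%.

Unemployment rate ≈ 3.38%; labor force participation rate ≈ 70.27%.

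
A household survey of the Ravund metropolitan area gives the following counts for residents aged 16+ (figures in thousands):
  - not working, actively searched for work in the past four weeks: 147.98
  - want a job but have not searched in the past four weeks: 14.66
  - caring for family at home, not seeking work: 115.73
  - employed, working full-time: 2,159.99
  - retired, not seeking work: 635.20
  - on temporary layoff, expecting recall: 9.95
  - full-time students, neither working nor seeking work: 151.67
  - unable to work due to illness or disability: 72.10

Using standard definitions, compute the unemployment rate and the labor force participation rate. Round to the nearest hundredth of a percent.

Unemployment rate ≈ 6.81%; labor force participation rate ≈ 70.09%.

Employed = 2,159.99 thousand.
Unemployed = 147.98 + 9.95 = 157.93 thousand (jobless and actively searching, or on temporary layoff).
Labor force = 2,159.99 + 157.93 = 2,317.92 thousand.
Not in labor force = 14.66 + 115.73 + 635.20 + 151.67 + 72.10 = 989.36 thousand (those not working and not actively searching are outside the labor force — including those who want a job but have given up searching).
Civilian working-age population = 2,317.92 + 989.36 = 3,307.28 thousand.
Unemployment rate = 157.93 / 2,317.92 = 6.81%.
Labor force participation rate = 2,317.92 / 3,307.28 = 70.09%.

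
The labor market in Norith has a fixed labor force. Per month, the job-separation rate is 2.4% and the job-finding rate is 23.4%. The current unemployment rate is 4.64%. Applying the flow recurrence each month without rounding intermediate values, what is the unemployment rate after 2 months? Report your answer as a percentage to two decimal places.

Unemployment rate after two months ≈ 6.74%.

With a fixed labor force, u_{t+1} = u_t + s·(1−u_t) − f·u_t = u_t·(1−s−f) + s.
Here 1−s−f = 0.742 and s = 0.024.
u_1 = 0.046400 × 0.742 + 0.024 = 0.058429.
u_2 = 0.058429 × 0.742 + 0.024 = 0.067354.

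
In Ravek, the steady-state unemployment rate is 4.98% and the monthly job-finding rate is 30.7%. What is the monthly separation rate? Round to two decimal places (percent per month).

From u* = s/(s+f): s = u·f/(1−u).
s = 0.0498 × 30.7 / (1 − 0.0498) = 1.5289 / 0.9502 ≈ 1.61% per month.

Separation rate ≈ 1.61% per month.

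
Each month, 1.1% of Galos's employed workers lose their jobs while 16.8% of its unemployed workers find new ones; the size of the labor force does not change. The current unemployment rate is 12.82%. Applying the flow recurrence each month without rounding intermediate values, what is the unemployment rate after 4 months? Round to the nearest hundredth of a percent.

Unemployment rate after four months ≈ 9.18%.

With a fixed labor force, u_{t+1} = u_t + s·(1−u_t) − f·u_t = u_t·(1−s−f) + s.
Here 1−s−f = 0.821 and s = 0.011.
u_1 = 0.128200 × 0.821 + 0.011 = 0.116252.
u_2 = 0.116252 × 0.821 + 0.011 = 0.106443.
u_3 = 0.106443 × 0.821 + 0.011 = 0.098390.
u_4 = 0.098390 × 0.821 + 0.011 = 0.091778.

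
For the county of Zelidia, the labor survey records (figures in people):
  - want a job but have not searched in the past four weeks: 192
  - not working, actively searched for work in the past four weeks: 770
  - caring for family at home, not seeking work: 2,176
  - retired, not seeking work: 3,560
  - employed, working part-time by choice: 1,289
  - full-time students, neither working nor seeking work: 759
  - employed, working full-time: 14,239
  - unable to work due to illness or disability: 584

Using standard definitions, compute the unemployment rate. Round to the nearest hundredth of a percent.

Unemployment rate ≈ 4.72%.

Employed = 1,289 + 14,239 = 15,528.
Unemployed = 770.
Labor force = 15,528 + 770 = 16,298.
Unemployment rate = 770 / 16,298 = 4.72%.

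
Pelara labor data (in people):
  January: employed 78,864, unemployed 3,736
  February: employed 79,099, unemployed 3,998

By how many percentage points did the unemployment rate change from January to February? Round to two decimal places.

January: labor force = 78,864 + 3,736 = 82,600; u = 3,736/82,600 = 4.52%.
February: labor force = 79,099 + 3,998 = 83,097; u = 3,998/83,097 = 4.81%.
Change = 4.81% − 4.52% = +0.29 pp.

The unemployment rate changed by +0.29 percentage points.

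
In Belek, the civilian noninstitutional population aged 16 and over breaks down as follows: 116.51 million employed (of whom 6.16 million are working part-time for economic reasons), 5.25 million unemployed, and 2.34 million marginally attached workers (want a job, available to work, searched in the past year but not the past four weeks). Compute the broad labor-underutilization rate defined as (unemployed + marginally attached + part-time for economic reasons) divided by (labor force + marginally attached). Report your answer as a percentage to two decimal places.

Broad underutilization rate ≈ 11.08%.

Labor force = 116.51 + 5.25 = 121.76 million.
Numerator = 5.25 + 2.34 + 6.16 = 13.75 million.
Denominator = 121.76 + 2.34 = 124.10 million.
Broad rate = 13.75 / 124.10 = 11.08%.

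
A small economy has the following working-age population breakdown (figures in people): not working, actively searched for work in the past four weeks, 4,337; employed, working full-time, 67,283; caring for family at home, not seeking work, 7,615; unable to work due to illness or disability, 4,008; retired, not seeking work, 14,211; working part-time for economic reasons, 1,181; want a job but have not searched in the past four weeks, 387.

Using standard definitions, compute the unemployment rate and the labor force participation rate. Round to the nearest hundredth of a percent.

Employed = 67,283 + 1,181 = 68,464 (anyone who worked, including part-time for economic reasons, counts as employed).
Unemployed = 4,337.
Labor force = 68,464 + 4,337 = 72,801.
Not in labor force = 7,615 + 4,008 + 14,211 + 387 = 26,221 (those not working and not actively searching are outside the labor force — including those who want a job but have given up searching).
Civilian working-age population = 72,801 + 26,221 = 99,022.
Unemployment rate = 4,337 / 72,801 = 5.96%.
Labor force participation rate = 72,801 / 99,022 = 73.52%.

Unemployment rate ≈ 5.96%; labor force participation rate ≈ 73.52%.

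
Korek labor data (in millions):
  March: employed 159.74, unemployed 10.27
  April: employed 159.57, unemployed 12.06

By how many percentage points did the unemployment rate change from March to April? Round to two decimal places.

The unemployment rate changed by +0.99 percentage points.

March: labor force = 159.74 + 10.27 = 170.01; u = 10.27/170.01 = 6.04%.
April: labor force = 159.57 + 12.06 = 171.63; u = 12.06/171.63 = 7.03%.
Change = 7.03% − 6.04% = +0.99 pp.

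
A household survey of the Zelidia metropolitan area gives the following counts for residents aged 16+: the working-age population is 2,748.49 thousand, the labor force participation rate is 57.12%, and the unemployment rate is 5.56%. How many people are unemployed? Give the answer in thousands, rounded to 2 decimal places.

About 87.29 thousand are unemployed.

Labor force = 0.5712 × 2,748.49 = 1,569.94 thousand.
Unemployed = 0.0556 × 1,569.94 ≈ 87.29 thousand.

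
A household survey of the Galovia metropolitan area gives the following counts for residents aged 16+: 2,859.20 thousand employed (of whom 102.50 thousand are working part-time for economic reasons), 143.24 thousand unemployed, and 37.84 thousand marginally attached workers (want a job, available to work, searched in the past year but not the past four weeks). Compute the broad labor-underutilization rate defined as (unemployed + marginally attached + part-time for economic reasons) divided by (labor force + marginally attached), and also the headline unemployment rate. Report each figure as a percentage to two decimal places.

Labor force = 2,859.20 + 143.24 = 3,002.44 thousand.
Numerator = 143.24 + 37.84 + 102.50 = 283.58 thousand.
Denominator = 3,002.44 + 37.84 = 3,040.28 thousand.
Broad rate = 283.58 / 3,040.28 = 9.33%.
Headline unemployment rate = 143.24 / 3,002.44 = 4.77%.

Broad underutilization rate ≈ 9.33%; headline unemployment rate ≈ 4.77%.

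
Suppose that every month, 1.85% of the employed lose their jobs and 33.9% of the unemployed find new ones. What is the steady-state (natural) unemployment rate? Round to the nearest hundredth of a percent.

Steady-state unemployment rate ≈ 5.17%.

At steady state the flows balance: s·E = f·U, so U/(E+U) = s/(s+f).
u* = 1.85 / (1.85 + 33.9) = 1.85 / 35.75 = 5.17%.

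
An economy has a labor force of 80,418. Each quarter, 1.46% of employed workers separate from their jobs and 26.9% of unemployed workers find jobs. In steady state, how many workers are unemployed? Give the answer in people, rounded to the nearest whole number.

About 4,140 are unemployed in steady state.

Steady-state unemployment rate u* = s/(s+f) = 1.46/(1.46+26.9) = 0.051481.
Unemployed = u* × labor force = 0.051481 × 80,418 ≈ 4,140.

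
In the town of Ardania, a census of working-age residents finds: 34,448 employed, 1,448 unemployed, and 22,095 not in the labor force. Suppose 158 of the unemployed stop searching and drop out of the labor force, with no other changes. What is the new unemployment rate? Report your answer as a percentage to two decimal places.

New unemployment rate ≈ 3.61%.

Initially, labor force = 34,448 + 1,448 = 35,896, so u = 1,448/35,896 = 4.03%.
After the change, unemployed and labor force both fall by 158 → E = 34,448, U = 1,290, labor force = 35,738.
New unemployment rate = 1,290 / 35,738 = 3.61%.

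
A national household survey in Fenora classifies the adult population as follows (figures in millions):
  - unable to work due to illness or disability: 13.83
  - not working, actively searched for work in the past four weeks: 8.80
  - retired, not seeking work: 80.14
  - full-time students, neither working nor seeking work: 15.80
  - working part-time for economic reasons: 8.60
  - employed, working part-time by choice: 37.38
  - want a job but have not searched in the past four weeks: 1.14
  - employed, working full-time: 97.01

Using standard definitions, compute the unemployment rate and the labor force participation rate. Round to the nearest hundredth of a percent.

Unemployment rate ≈ 5.80%; labor force participation rate ≈ 57.78%.

Employed = 8.60 + 37.38 + 97.01 = 142.99 million (anyone who worked, including part-time for economic reasons, counts as employed).
Unemployed = 8.80 million.
Labor force = 142.99 + 8.80 = 151.79 million.
Not in labor force = 13.83 + 80.14 + 15.80 + 1.14 = 110.91 million (those not working and not actively searching are outside the labor force — including those who want a job but have given up searching).
Civilian working-age population = 151.79 + 110.91 = 262.70 million.
Unemployment rate = 8.80 / 151.79 = 5.80%.
Labor force participation rate = 151.79 / 262.70 = 57.78%.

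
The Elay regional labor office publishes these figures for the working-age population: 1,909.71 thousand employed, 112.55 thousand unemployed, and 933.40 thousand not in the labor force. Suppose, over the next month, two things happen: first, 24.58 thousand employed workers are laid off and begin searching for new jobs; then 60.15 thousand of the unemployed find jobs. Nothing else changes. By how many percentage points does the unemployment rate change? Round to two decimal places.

Initially, labor force = 1,909.71 + 112.55 = 2,022.26 thousand, so u = 112.55/2,022.26 = 5.57%.
After the first change, employed falls and unemployed rises by 24.58; labor force unchanged → E = 1,885.13, U = 137.13, labor force = 2,022.26 thousand.
After the second change, unemployed falls and employed rises by 60.15; labor force unchanged → E = 1,945.28, U = 76.98, labor force = 2,022.26 thousand.
New unemployment rate = 76.98 / 2,022.26 = 3.81%.
Change = 3.81% − 5.57% = −1.76 percentage points.

The unemployment rate changes by −1.76 percentage points.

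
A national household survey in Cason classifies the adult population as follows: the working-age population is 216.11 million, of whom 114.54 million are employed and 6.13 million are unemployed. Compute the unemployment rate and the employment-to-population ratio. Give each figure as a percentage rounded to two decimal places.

Unemployment rate ≈ 5.08%; employment-population ratio ≈ 53.00%.

Labor force = employed + unemployed = 114.54 + 6.13 = 120.67 million.
Unemployment rate = 6.13 / 120.67 = 5.08%.
Employment-population ratio = 114.54 / 216.11 = 53.00%.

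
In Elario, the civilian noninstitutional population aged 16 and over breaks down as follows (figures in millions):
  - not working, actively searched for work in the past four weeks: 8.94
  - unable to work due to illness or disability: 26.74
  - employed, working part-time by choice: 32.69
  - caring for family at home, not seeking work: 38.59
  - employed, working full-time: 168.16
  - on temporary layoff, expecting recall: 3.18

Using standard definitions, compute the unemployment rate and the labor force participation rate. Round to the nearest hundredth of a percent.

Unemployment rate ≈ 5.69%; labor force participation rate ≈ 76.53%.

Employed = 32.69 + 168.16 = 200.85 million.
Unemployed = 8.94 + 3.18 = 12.12 million (jobless and actively searching, or on temporary layoff).
Labor force = 200.85 + 12.12 = 212.97 million.
Not in labor force = 26.74 + 38.59 = 65.33 million (those not working and not actively searching are outside the labor force).
Civilian working-age population = 212.97 + 65.33 = 278.30 million.
Unemployment rate = 12.12 / 212.97 = 5.69%.
Labor force participation rate = 212.97 / 278.30 = 76.53%.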